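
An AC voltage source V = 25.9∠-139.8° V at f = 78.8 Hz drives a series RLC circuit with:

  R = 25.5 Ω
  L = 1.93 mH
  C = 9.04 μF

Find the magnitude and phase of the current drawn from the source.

Step 1 — Angular frequency: ω = 2π·f = 2π·78.8 = 495.1 rad/s.
Step 2 — Component impedances:
  R: Z = R = 25.5 Ω
  L: Z = jωL = j·495.1·0.00193 = 0 + j0.9556 Ω
  C: Z = 1/(jωC) = -j/(ω·C) = 0 - j223.4 Ω
Step 3 — Series combination: Z_total = R + L + C = 25.5 - j222.5 Ω = 223.9∠-83.5° Ω.
Step 4 — Source phasor: V = 25.9∠-139.8° V = -19.78 - j16.72 V.
Step 5 — Ohm's law: I = V / Z_total = (-19.78 - j16.72) / (25.5 - j222.5) = 0.06411 - j0.09627 A.
Step 6 — Convert to polar: |I| = 0.1157 A, ∠I = -56.3°.

I = 0.1157∠-56.3° A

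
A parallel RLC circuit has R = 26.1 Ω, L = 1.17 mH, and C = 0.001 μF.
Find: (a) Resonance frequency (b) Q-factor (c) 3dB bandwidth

Step 1 — Resonance: ω₀ = 1/√(LC) = 1/√(0.00117·1e-09) = 9.245e+05 rad/s.
Step 2 — f₀ = ω₀/(2π) = 1.471e+05 Hz.
Step 3 — Parallel Q: Q = R/(ω₀L) = 26.1/(9.245e+05·0.00117) = 0.02413.
Step 4 — Bandwidth: Δω = ω₀/Q = 3.831e+07 rad/s; BW = Δω/(2π) = 6.098e+06 Hz.

(a) f₀ = 1.471e+05 Hz  (b) Q = 0.02413  (c) BW = 6.098e+06 Hz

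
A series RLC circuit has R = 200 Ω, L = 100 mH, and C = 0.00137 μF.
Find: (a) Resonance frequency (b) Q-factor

Step 1 — Resonance condition Im(Z)=0 gives ω₀ = 1/√(LC).
Step 2 — ω₀ = 1/√(0.1·1.37e-09) = 8.544e+04 rad/s.
Step 3 — f₀ = ω₀/(2π) = 1.36e+04 Hz.
Step 4 — Series Q: Q = ω₀L/R = 8.544e+04·0.1/200 = 42.72.

(a) f₀ = 1.36e+04 Hz  (b) Q = 42.72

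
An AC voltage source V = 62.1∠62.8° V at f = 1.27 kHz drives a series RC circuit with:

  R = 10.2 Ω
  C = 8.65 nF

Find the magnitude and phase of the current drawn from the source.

Step 1 — Angular frequency: ω = 2π·f = 2π·1270 = 7980 rad/s.
Step 2 — Component impedances:
  R: Z = R = 10.2 Ω
  C: Z = 1/(jωC) = -j/(ω·C) = 0 - j1.449e+04 Ω
Step 3 — Series combination: Z_total = R + C = 10.2 - j1.449e+04 Ω = 1.449e+04∠-90.0° Ω.
Step 4 — Source phasor: V = 62.1∠62.8° V = 28.39 + j55.23 V.
Step 5 — Ohm's law: I = V / Z_total = (28.39 + j55.23) / (10.2 - j1.449e+04) = -0.003811 + j0.001962 A.
Step 6 — Convert to polar: |I| = 0.004286 A, ∠I = 152.8°.

I = 0.004286∠152.8° A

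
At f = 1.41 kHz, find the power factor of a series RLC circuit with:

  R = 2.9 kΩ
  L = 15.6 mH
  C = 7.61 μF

Step 1 — Angular frequency: ω = 2π·f = 2π·1410 = 8859 rad/s.
Step 2 — Component impedances:
  R: Z = R = 2900 Ω
  L: Z = jωL = j·8859·0.0156 = 0 + j138.2 Ω
  C: Z = 1/(jωC) = -j/(ω·C) = 0 - j14.83 Ω
Step 3 — Series combination: Z_total = R + L + C = 2900 + j123.4 Ω = 2903∠2.4° Ω.
Step 4 — Power factor: PF = cos(φ) = Re(Z)/|Z| = 2900/2902.6 = 0.9991.
Step 5 — Type: Im(Z) = 123.4 ⇒ lagging (phase φ = 2.4°).

PF = 0.9991 (lagging, φ = 2.4°)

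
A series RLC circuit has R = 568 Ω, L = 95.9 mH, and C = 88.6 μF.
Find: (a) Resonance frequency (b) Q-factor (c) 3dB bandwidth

Step 1 — Resonance condition Im(Z)=0 gives ω₀ = 1/√(LC).
Step 2 — ω₀ = 1/√(0.0959·8.86e-05) = 343.1 rad/s.
Step 3 — f₀ = ω₀/(2π) = 54.6 Hz.
Step 4 — Series Q: Q = ω₀L/R = 343.1·0.0959/568 = 0.05792.
Step 5 — 3dB bandwidth: Δω = ω₀/Q = 5923 rad/s; BW = Δω/(2π) = 942.6 Hz.

(a) f₀ = 54.6 Hz  (b) Q = 0.05792  (c) BW = 942.6 Hz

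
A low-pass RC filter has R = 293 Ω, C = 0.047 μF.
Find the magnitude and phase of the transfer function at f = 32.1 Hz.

Step 1 — Angular frequency: ω = 2π·32.1 = 201.7 rad/s.
Step 2 — Transfer function: H(jω) = 1/(1 + jωRC).
Step 3 — Denominator: 1 + jωRC = 1 + j·201.7·293·4.7e-08 = 1 + j0.002777.
Step 4 — H = 1 - j0.002777.
Step 5 — Magnitude: |H| = 1 (-0.0 dB); phase: φ = -0.2°.

|H| = 1 (-0.0 dB), φ = -0.2°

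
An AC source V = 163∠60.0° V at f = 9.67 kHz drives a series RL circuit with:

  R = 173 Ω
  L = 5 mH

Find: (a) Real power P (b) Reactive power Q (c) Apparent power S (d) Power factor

Step 1 — Angular frequency: ω = 2π·f = 2π·9670 = 6.076e+04 rad/s.
Step 2 — Component impedances:
  R: Z = R = 173 Ω
  L: Z = jωL = j·6.076e+04·0.005 = 0 + j303.8 Ω
Step 3 — Series combination: Z_total = R + L = 173 + j303.8 Ω = 349.6∠60.3° Ω.
Step 4 — Source phasor: V = 163∠60.0° V = 81.5 + j141.2 V.
Step 5 — Current: I = V / Z = 0.4662 - j0.002766 A = 0.4663∠-0.3° A.
Step 6 — Complex power: S = V·I* = 37.61 + j66.04 VA.
Step 7 — Real power: P = Re(S) = 37.61 W.
Step 8 — Reactive power: Q = Im(S) = 66.04 VAR.
Step 9 — Apparent power: |S| = 76 VA.
Step 10 — Power factor: PF = P/|S| = 0.4949 (lagging).

(a) P = 37.61 W  (b) Q = 66.04 VAR  (c) S = 76 VA  (d) PF = 0.4949 (lagging)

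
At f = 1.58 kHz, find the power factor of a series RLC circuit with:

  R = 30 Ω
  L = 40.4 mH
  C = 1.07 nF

Step 1 — Angular frequency: ω = 2π·f = 2π·1580 = 9927 rad/s.
Step 2 — Component impedances:
  R: Z = R = 30 Ω
  L: Z = jωL = j·9927·0.0404 = 0 + j401.1 Ω
  C: Z = 1/(jωC) = -j/(ω·C) = 0 - j9.414e+04 Ω
Step 3 — Series combination: Z_total = R + L + C = 30 - j9.374e+04 Ω = 9.374e+04∠-90.0° Ω.
Step 4 — Power factor: PF = cos(φ) = Re(Z)/|Z| = 30/9.374e+04 = 0.00032.
Step 5 — Type: Im(Z) = -9.374e+04 ⇒ leading (phase φ = -90.0°).

PF = 0.00032 (leading, φ = -90.0°)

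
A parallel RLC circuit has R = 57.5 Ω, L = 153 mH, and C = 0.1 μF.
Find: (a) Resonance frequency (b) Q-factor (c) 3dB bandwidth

Step 1 — Resonance: ω₀ = 1/√(LC) = 1/√(0.153·1e-07) = 8085 rad/s.
Step 2 — f₀ = ω₀/(2π) = 1287 Hz.
Step 3 — Parallel Q: Q = R/(ω₀L) = 57.5/(8085·0.153) = 0.04649.
Step 4 — Bandwidth: Δω = ω₀/Q = 1.739e+05 rad/s; BW = Δω/(2π) = 2.768e+04 Hz.

(a) f₀ = 1287 Hz  (b) Q = 0.04649  (c) BW = 2.768e+04 Hz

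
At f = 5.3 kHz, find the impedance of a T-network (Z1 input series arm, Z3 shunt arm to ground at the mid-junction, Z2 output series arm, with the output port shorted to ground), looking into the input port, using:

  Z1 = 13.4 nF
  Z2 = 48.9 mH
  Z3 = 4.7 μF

Step 1 — Angular frequency: ω = 2π·f = 2π·5300 = 3.33e+04 rad/s.
Step 2 — Component impedances:
  Z1: Z = 1/(jωC) = -j/(ω·C) = 0 - j2241 Ω
  Z2: Z = jωL = j·3.33e+04·0.0489 = 0 + j1628 Ω
  Z3: Z = 1/(jωC) = -j/(ω·C) = 0 - j6.389 Ω
Step 3 — With the output port shorted to ground, the output series arm Z2 runs from the junction to ground; the shunt arm Z3 also runs from the junction to ground. They appear in parallel: Z3 || Z2 = 0 - j6.414 Ω.
Step 4 — Series with input arm Z1: Z_in = Z1 + (Z3 || Z2) = 0 - j2247 Ω = 2247∠-90.0° Ω.

Z = 0 - j2247 Ω = 2247∠-90.0° Ω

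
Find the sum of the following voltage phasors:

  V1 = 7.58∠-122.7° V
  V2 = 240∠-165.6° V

Step 1 — Convert each phasor to rectangular form:
  V1 = 7.58·(cos(-122.7°) + j·sin(-122.7°)) = -4.095 - j6.379 V
  V2 = 240·(cos(-165.6°) + j·sin(-165.6°)) = -232.5 - j59.69 V
Step 2 — Sum components: V_total = -236.6 - j66.06 V.
Step 3 — Convert to polar: |V_total| = 245.6 V, ∠V_total = -164.4°.

V_total = 245.6∠-164.4° V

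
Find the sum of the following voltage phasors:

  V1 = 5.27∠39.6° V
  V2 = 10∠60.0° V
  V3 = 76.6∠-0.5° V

Step 1 — Convert each phasor to rectangular form:
  V1 = 5.27·(cos(39.6°) + j·sin(39.6°)) = 4.061 + j3.359 V
  V2 = 10·(cos(60.0°) + j·sin(60.0°)) = 5 + j8.66 V
  V3 = 76.6·(cos(-0.5°) + j·sin(-0.5°)) = 76.6 - j0.6685 V
Step 2 — Sum components: V_total = 85.66 + j11.35 V.
Step 3 — Convert to polar: |V_total| = 86.41 V, ∠V_total = 7.5°.

V_total = 86.41∠7.5° V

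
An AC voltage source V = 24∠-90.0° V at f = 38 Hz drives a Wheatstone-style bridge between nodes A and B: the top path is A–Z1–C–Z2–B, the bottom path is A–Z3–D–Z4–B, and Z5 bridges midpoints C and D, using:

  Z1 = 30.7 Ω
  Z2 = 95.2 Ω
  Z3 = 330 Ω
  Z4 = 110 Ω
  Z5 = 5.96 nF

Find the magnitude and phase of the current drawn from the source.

Step 1 — Angular frequency: ω = 2π·f = 2π·38 = 238.8 rad/s.
Step 2 — Component impedances:
  Z1: Z = R = 30.7 Ω
  Z2: Z = R = 95.2 Ω
  Z3: Z = R = 330 Ω
  Z4: Z = R = 110 Ω
  Z5: Z = 1/(jωC) = -j/(ω·C) = 0 - j7.027e+05 Ω
Step 3 — Bridge requires nodal analysis (the Z5 bridge couples midpoints C and D, so the two paths cannot be reduced to a simple series/parallel combination). Setting node B to ground and injecting 1 A at node A, the 3-node admittance system at A, C, D solves to V_A = Z_AB = 97.89 - j0.003493 Ω = 97.89∠-0.0° Ω.
Step 4 — Source phasor: V = 24∠-90.0° V = 0 - j24 V.
Step 5 — Ohm's law: I = V / Z_total = (0 - j24) / (97.89 - j0.003493) = 8.75e-06 - j0.2452 A.
Step 6 — Convert to polar: |I| = 0.2452 A, ∠I = -90.0°.

I = 0.2452∠-90.0° A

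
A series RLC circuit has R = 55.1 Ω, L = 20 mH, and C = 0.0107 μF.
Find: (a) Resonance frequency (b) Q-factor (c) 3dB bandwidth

Step 1 — Resonance condition Im(Z)=0 gives ω₀ = 1/√(LC).
Step 2 — ω₀ = 1/√(0.02·1.07e-08) = 6.836e+04 rad/s.
Step 3 — f₀ = ω₀/(2π) = 1.088e+04 Hz.
Step 4 — Series Q: Q = ω₀L/R = 6.836e+04·0.02/55.1 = 24.81.
Step 5 — 3dB bandwidth: Δω = ω₀/Q = 2755 rad/s; BW = Δω/(2π) = 438.5 Hz.

(a) f₀ = 1.088e+04 Hz  (b) Q = 24.81  (c) BW = 438.5 Hz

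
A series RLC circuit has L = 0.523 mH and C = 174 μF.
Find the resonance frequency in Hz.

Step 1 — Resonance condition Im(Z)=0 gives ω₀ = 1/√(LC).
Step 2 — ω₀ = 1/√(0.000523·0.000174) = 3315 rad/s.
Step 3 — f₀ = ω₀/(2π) = 527.6 Hz.

f₀ = 527.6 Hz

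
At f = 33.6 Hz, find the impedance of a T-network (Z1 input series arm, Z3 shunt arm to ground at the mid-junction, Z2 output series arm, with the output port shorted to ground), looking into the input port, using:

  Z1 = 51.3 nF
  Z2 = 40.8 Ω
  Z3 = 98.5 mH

Step 1 — Angular frequency: ω = 2π·f = 2π·33.6 = 211.1 rad/s.
Step 2 — Component impedances:
  Z1: Z = 1/(jωC) = -j/(ω·C) = 0 - j9.233e+04 Ω
  Z2: Z = R = 40.8 Ω
  Z3: Z = jωL = j·211.1·0.0985 = 0 + j20.79 Ω
Step 3 — With the output port shorted to ground, the output series arm Z2 runs from the junction to ground; the shunt arm Z3 also runs from the junction to ground. They appear in parallel: Z3 || Z2 = 8.413 + j16.51 Ω.
Step 4 — Series with input arm Z1: Z_in = Z1 + (Z3 || Z2) = 8.413 - j9.232e+04 Ω = 9.232e+04∠-90.0° Ω.

Z = 8.413 - j9.232e+04 Ω = 9.232e+04∠-90.0° Ω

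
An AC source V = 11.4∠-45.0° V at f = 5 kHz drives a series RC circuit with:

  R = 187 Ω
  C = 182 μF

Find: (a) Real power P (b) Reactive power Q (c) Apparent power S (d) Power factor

Step 1 — Angular frequency: ω = 2π·f = 2π·5000 = 3.142e+04 rad/s.
Step 2 — Component impedances:
  R: Z = R = 187 Ω
  C: Z = 1/(jωC) = -j/(ω·C) = 0 - j0.1749 Ω
Step 3 — Series combination: Z_total = R + C = 187 - j0.1749 Ω = 187∠-0.1° Ω.
Step 4 — Source phasor: V = 11.4∠-45.0° V = 8.061 - j8.061 V.
Step 5 — Current: I = V / Z = 0.04315 - j0.04307 A = 0.06096∠-44.9° A.
Step 6 — Complex power: S = V·I* = 0.695 - j0.00065 VA.
Step 7 — Real power: P = Re(S) = 0.695 W.
Step 8 — Reactive power: Q = Im(S) = -0.00065 VAR.
Step 9 — Apparent power: |S| = 0.695 VA.
Step 10 — Power factor: PF = P/|S| = 1 (leading).

(a) P = 0.695 W  (b) Q = -0.00065 VAR  (c) S = 0.695 VA  (d) PF = 1 (leading)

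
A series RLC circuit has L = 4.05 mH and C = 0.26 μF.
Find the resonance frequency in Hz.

Step 1 — Resonance condition Im(Z)=0 gives ω₀ = 1/√(LC).
Step 2 — ω₀ = 1/√(0.00405·2.6e-07) = 3.082e+04 rad/s.
Step 3 — f₀ = ω₀/(2π) = 4905 Hz.

f₀ = 4905 Hz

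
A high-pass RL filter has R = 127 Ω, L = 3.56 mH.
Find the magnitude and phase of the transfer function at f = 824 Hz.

Step 1 — Angular frequency: ω = 2π·824 = 5177 rad/s.
Step 2 — Transfer function: H(jω) = jωL/(R + jωL).
Step 3 — Numerator jωL = j·18.43; denominator R + jωL = 127 + j18.43.
Step 4 — H = 0.02063 + j0.1421.
Step 5 — Magnitude: |H| = 0.1436 (-16.9 dB); phase: φ = 81.7°.

|H| = 0.1436 (-16.9 dB), φ = 81.7°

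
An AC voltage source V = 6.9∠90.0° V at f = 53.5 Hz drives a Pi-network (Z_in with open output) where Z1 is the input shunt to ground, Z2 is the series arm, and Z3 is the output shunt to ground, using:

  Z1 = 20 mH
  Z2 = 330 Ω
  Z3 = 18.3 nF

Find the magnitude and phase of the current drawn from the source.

Step 1 — Angular frequency: ω = 2π·f = 2π·53.5 = 336.2 rad/s.
Step 2 — Component impedances:
  Z1: Z = jωL = j·336.2·0.02 = 0 + j6.723 Ω
  Z2: Z = R = 330 Ω
  Z3: Z = 1/(jωC) = -j/(ω·C) = 0 - j1.626e+05 Ω
Step 3 — With open output, the series arm Z2 and the output shunt Z3 appear in series to ground: Z2 + Z3 = 330 - j1.626e+05 Ω.
Step 4 — Parallel with input shunt Z1: Z_in = Z1 || (Z2 + Z3) = 5.645e-07 + j6.723 Ω = 6.723∠90.0° Ω.
Step 5 — Source phasor: V = 6.9∠90.0° V = 0 + j6.9 V.
Step 6 — Ohm's law: I = V / Z_total = (0 + j6.9) / (5.645e-07 + j6.723) = 1.026 + j8.616e-08 A.
Step 7 — Convert to polar: |I| = 1.026 A, ∠I = 0.0°.

I = 1.026∠0.0° A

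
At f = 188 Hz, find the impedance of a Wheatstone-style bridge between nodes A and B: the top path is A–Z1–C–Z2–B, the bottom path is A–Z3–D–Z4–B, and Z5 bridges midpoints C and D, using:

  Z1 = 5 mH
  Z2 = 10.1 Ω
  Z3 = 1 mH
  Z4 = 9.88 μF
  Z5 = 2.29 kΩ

Step 1 — Angular frequency: ω = 2π·f = 2π·188 = 1181 rad/s.
Step 2 — Component impedances:
  Z1: Z = jωL = j·1181·0.005 = 0 + j5.906 Ω
  Z2: Z = R = 10.1 Ω
  Z3: Z = jωL = j·1181·0.001 = 0 + j1.181 Ω
  Z4: Z = 1/(jωC) = -j/(ω·C) = 0 - j85.69 Ω
  Z5: Z = R = 2290 Ω
Step 3 — Bridge requires nodal analysis (the Z5 bridge couples midpoints C and D, so the two paths cannot be reduced to a simple series/parallel combination). Setting node B to ground and injecting 1 A at node A, the 3-node admittance system at A, C, D solves to V_A = Z_AB = 11.5 + j4.869 Ω = 12.49∠22.9° Ω.

Z = 11.5 + j4.869 Ω = 12.49∠22.9° Ω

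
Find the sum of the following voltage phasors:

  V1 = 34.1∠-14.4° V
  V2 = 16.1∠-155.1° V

Step 1 — Convert each phasor to rectangular form:
  V1 = 34.1·(cos(-14.4°) + j·sin(-14.4°)) = 33.03 - j8.48 V
  V2 = 16.1·(cos(-155.1°) + j·sin(-155.1°)) = -14.6 - j6.779 V
Step 2 — Sum components: V_total = 18.43 - j15.26 V.
Step 3 — Convert to polar: |V_total| = 23.92 V, ∠V_total = -39.6°.

V_total = 23.92∠-39.6° V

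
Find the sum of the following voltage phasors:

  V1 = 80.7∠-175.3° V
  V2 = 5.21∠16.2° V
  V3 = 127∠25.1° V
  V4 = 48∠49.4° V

Step 1 — Convert each phasor to rectangular form:
  V1 = 80.7·(cos(-175.3°) + j·sin(-175.3°)) = -80.43 - j6.612 V
  V2 = 5.21·(cos(16.2°) + j·sin(16.2°)) = 5.003 + j1.454 V
  V3 = 127·(cos(25.1°) + j·sin(25.1°)) = 115 + j53.87 V
  V4 = 48·(cos(49.4°) + j·sin(49.4°)) = 31.24 + j36.45 V
Step 2 — Sum components: V_total = 70.82 + j85.16 V.
Step 3 — Convert to polar: |V_total| = 110.8 V, ∠V_total = 50.3°.

V_total = 110.8∠50.3° V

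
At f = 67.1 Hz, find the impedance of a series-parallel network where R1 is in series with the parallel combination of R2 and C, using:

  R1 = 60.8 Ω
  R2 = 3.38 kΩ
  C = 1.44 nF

Step 1 — Angular frequency: ω = 2π·f = 2π·67.1 = 421.6 rad/s.
Step 2 — Component impedances:
  R1: Z = R = 60.8 Ω
  R2: Z = R = 3380 Ω
  C: Z = 1/(jωC) = -j/(ω·C) = 0 - j1.647e+06 Ω
Step 3 — Parallel branch: R2 || C = 1/(1/R2 + 1/C) = 3380 - j6.936 Ω.
Step 4 — Series with R1: Z_total = R1 + (R2 || C) = 3441 - j6.936 Ω = 3441∠-0.1° Ω.

Z = 3441 - j6.936 Ω = 3441∠-0.1° Ω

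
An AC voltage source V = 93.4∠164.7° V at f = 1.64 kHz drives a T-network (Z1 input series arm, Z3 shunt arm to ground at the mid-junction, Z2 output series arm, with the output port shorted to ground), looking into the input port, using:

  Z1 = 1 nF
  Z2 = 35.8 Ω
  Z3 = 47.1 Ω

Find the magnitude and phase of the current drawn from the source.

Step 1 — Angular frequency: ω = 2π·f = 2π·1640 = 1.03e+04 rad/s.
Step 2 — Component impedances:
  Z1: Z = 1/(jωC) = -j/(ω·C) = 0 - j9.705e+04 Ω
  Z2: Z = R = 35.8 Ω
  Z3: Z = R = 47.1 Ω
Step 3 — With the output port shorted to ground, the output series arm Z2 runs from the junction to ground; the shunt arm Z3 also runs from the junction to ground. They appear in parallel: Z3 || Z2 = 20.34 Ω.
Step 4 — Series with input arm Z1: Z_in = Z1 + (Z3 || Z2) = 20.34 - j9.705e+04 Ω = 9.705e+04∠-90.0° Ω.
Step 5 — Source phasor: V = 93.4∠164.7° V = -90.09 + j24.65 V.
Step 6 — Ohm's law: I = V / Z_total = (-90.09 + j24.65) / (20.34 - j9.705e+04) = -0.0002542 - j0.0009283 A.
Step 7 — Convert to polar: |I| = 0.0009624 A, ∠I = -105.3°.

I = 0.0009624∠-105.3° A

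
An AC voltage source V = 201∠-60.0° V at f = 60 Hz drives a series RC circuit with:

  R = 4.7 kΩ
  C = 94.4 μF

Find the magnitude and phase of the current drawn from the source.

Step 1 — Angular frequency: ω = 2π·f = 2π·60 = 377 rad/s.
Step 2 — Component impedances:
  R: Z = R = 4700 Ω
  C: Z = 1/(jωC) = -j/(ω·C) = 0 - j28.1 Ω
Step 3 — Series combination: Z_total = R + C = 4700 - j28.1 Ω = 4700∠-0.3° Ω.
Step 4 — Source phasor: V = 201∠-60.0° V = 100.5 - j174.1 V.
Step 5 — Ohm's law: I = V / Z_total = (100.5 - j174.1) / (4700 - j28.1) = 0.0216 - j0.03691 A.
Step 6 — Convert to polar: |I| = 0.04277 A, ∠I = -59.7°.

I = 0.04277∠-59.7° A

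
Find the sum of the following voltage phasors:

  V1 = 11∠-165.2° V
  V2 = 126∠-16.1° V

Step 1 — Convert each phasor to rectangular form:
  V1 = 11·(cos(-165.2°) + j·sin(-165.2°)) = -10.64 - j2.81 V
  V2 = 126·(cos(-16.1°) + j·sin(-16.1°)) = 121.1 - j34.94 V
Step 2 — Sum components: V_total = 110.4 - j37.75 V.
Step 3 — Convert to polar: |V_total| = 116.7 V, ∠V_total = -18.9°.

V_total = 116.7∠-18.9° V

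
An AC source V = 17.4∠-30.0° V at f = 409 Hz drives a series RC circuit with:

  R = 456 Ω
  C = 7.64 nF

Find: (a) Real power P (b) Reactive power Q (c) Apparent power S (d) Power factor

Step 1 — Angular frequency: ω = 2π·f = 2π·409 = 2570 rad/s.
Step 2 — Component impedances:
  R: Z = R = 456 Ω
  C: Z = 1/(jωC) = -j/(ω·C) = 0 - j5.093e+04 Ω
Step 3 — Series combination: Z_total = R + C = 456 - j5.093e+04 Ω = 5.094e+04∠-89.5° Ω.
Step 4 — Source phasor: V = 17.4∠-30.0° V = 15.07 - j8.7 V.
Step 5 — Current: I = V / Z = 0.0001734 + j0.0002943 A = 0.0003416∠59.5° A.
Step 6 — Complex power: S = V·I* = 5.321e-05 - j0.005944 VA.
Step 7 — Real power: P = Re(S) = 5.321e-05 W.
Step 8 — Reactive power: Q = Im(S) = -0.005944 VAR.
Step 9 — Apparent power: |S| = 0.005944 VA.
Step 10 — Power factor: PF = P/|S| = 0.008952 (leading).

(a) P = 5.321e-05 W  (b) Q = -0.005944 VAR  (c) S = 0.005944 VA  (d) PF = 0.008952 (leading)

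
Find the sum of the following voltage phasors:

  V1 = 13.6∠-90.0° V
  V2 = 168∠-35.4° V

Step 1 — Convert each phasor to rectangular form:
  V1 = 13.6·(cos(-90.0°) + j·sin(-90.0°)) = 0 - j13.6 V
  V2 = 168·(cos(-35.4°) + j·sin(-35.4°)) = 136.9 - j97.32 V
Step 2 — Sum components: V_total = 136.9 - j110.9 V.
Step 3 — Convert to polar: |V_total| = 176.2 V, ∠V_total = -39.0°.

V_total = 176.2∠-39.0° V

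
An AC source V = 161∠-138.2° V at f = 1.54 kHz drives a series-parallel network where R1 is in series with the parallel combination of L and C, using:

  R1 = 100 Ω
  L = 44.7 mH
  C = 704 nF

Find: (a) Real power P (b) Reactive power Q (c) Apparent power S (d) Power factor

Step 1 — Angular frequency: ω = 2π·f = 2π·1540 = 9676 rad/s.
Step 2 — Component impedances:
  R1: Z = R = 100 Ω
  L: Z = jωL = j·9676·0.0447 = 0 + j432.5 Ω
  C: Z = 1/(jωC) = -j/(ω·C) = 0 - j146.8 Ω
Step 3 — Parallel branch: L || C = 1/(1/L + 1/C) = 0 - j222.2 Ω.
Step 4 — Series with R1: Z_total = R1 + (L || C) = 100 - j222.2 Ω = 243.7∠-65.8° Ω.
Step 5 — Source phasor: V = 161∠-138.2° V = -120 - j107.3 V.
Step 6 — Current: I = V / Z = 0.1995 - j0.6299 A = 0.6607∠-72.4° A.
Step 7 — Complex power: S = V·I* = 43.65 - j97 VA.
Step 8 — Real power: P = Re(S) = 43.65 W.
Step 9 — Reactive power: Q = Im(S) = -97 VAR.
Step 10 — Apparent power: |S| = 106.4 VA.
Step 11 — Power factor: PF = P/|S| = 0.4104 (leading).

(a) P = 43.65 W  (b) Q = -97 VAR  (c) S = 106.4 VA  (d) PF = 0.4104 (leading)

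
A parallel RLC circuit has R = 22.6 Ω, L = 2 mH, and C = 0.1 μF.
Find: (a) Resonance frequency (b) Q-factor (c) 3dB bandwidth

Step 1 — Resonance: ω₀ = 1/√(LC) = 1/√(0.002·1e-07) = 7.071e+04 rad/s.
Step 2 — f₀ = ω₀/(2π) = 1.125e+04 Hz.
Step 3 — Parallel Q: Q = R/(ω₀L) = 22.6/(7.071e+04·0.002) = 0.1598.
Step 4 — Bandwidth: Δω = ω₀/Q = 4.425e+05 rad/s; BW = Δω/(2π) = 7.042e+04 Hz.

(a) f₀ = 1.125e+04 Hz  (b) Q = 0.1598  (c) BW = 7.042e+04 Hz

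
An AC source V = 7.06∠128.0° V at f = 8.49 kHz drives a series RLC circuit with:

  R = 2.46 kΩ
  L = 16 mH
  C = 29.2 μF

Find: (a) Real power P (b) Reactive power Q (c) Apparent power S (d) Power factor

Step 1 — Angular frequency: ω = 2π·f = 2π·8490 = 5.334e+04 rad/s.
Step 2 — Component impedances:
  R: Z = R = 2460 Ω
  L: Z = jωL = j·5.334e+04·0.016 = 0 + j853.5 Ω
  C: Z = 1/(jωC) = -j/(ω·C) = 0 - j0.642 Ω
Step 3 — Series combination: Z_total = R + L + C = 2460 + j852.9 Ω = 2604∠19.1° Ω.
Step 4 — Source phasor: V = 7.06∠128.0° V = -4.347 + j5.563 V.
Step 5 — Current: I = V / Z = -0.0008774 + j0.002566 A = 0.002712∠108.9° A.
Step 6 — Complex power: S = V·I* = 0.01809 + j0.006271 VA.
Step 7 — Real power: P = Re(S) = 0.01809 W.
Step 8 — Reactive power: Q = Im(S) = 0.006271 VAR.
Step 9 — Apparent power: |S| = 0.01914 VA.
Step 10 — Power factor: PF = P/|S| = 0.9448 (lagging).

(a) P = 0.01809 W  (b) Q = 0.006271 VAR  (c) S = 0.01914 VA  (d) PF = 0.9448 (lagging)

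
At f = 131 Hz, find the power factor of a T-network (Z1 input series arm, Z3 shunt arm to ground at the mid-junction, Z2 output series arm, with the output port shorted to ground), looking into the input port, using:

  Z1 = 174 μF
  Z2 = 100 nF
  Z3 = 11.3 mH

Step 1 — Angular frequency: ω = 2π·f = 2π·131 = 823.1 rad/s.
Step 2 — Component impedances:
  Z1: Z = 1/(jωC) = -j/(ω·C) = 0 - j6.982 Ω
  Z2: Z = 1/(jωC) = -j/(ω·C) = 0 - j1.215e+04 Ω
  Z3: Z = jωL = j·823.1·0.0113 = 0 + j9.301 Ω
Step 3 — With the output port shorted to ground, the output series arm Z2 runs from the junction to ground; the shunt arm Z3 also runs from the junction to ground. They appear in parallel: Z3 || Z2 = 0 + j9.308 Ω.
Step 4 — Series with input arm Z1: Z_in = Z1 + (Z3 || Z2) = 0 + j2.326 Ω = 2.326∠90.0° Ω.
Step 5 — Power factor: PF = cos(φ) = Re(Z)/|Z| = 0/2.326 = 0.
Step 6 — Type: Im(Z) = 2.326 ⇒ lagging (phase φ = 90.0°).

PF = 0 (lagging, φ = 90.0°)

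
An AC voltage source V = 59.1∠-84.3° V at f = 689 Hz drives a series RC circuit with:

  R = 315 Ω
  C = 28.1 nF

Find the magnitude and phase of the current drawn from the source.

Step 1 — Angular frequency: ω = 2π·f = 2π·689 = 4329 rad/s.
Step 2 — Component impedances:
  R: Z = R = 315 Ω
  C: Z = 1/(jωC) = -j/(ω·C) = 0 - j8220 Ω
Step 3 — Series combination: Z_total = R + C = 315 - j8220 Ω = 8226∠-87.8° Ω.
Step 4 — Source phasor: V = 59.1∠-84.3° V = 5.87 - j58.81 V.
Step 5 — Ohm's law: I = V / Z_total = (5.87 - j58.81) / (315 - j8220) = 0.007171 + j0.0004393 A.
Step 6 — Convert to polar: |I| = 0.007184 A, ∠I = 3.5°.

I = 0.007184∠3.5° A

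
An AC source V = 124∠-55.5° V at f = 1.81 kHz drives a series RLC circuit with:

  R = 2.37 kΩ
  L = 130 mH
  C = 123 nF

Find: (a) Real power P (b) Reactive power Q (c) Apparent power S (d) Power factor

Step 1 — Angular frequency: ω = 2π·f = 2π·1810 = 1.137e+04 rad/s.
Step 2 — Component impedances:
  R: Z = R = 2370 Ω
  L: Z = jωL = j·1.137e+04·0.13 = 0 + j1478 Ω
  C: Z = 1/(jωC) = -j/(ω·C) = 0 - j714.9 Ω
Step 3 — Series combination: Z_total = R + L + C = 2370 + j763.5 Ω = 2490∠17.9° Ω.
Step 4 — Source phasor: V = 124∠-55.5° V = 70.23 - j102.2 V.
Step 5 — Current: I = V / Z = 0.01426 - j0.04771 A = 0.0498∠-73.4° A.
Step 6 — Complex power: S = V·I* = 5.878 + j1.894 VA.
Step 7 — Real power: P = Re(S) = 5.878 W.
Step 8 — Reactive power: Q = Im(S) = 1.894 VAR.
Step 9 — Apparent power: |S| = 6.175 VA.
Step 10 — Power factor: PF = P/|S| = 0.9518 (lagging).

(a) P = 5.878 W  (b) Q = 1.894 VAR  (c) S = 6.175 VA  (d) PF = 0.9518 (lagging)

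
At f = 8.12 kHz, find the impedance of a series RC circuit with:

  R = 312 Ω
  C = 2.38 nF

Step 1 — Angular frequency: ω = 2π·f = 2π·8120 = 5.102e+04 rad/s.
Step 2 — Component impedances:
  R: Z = R = 312 Ω
  C: Z = 1/(jωC) = -j/(ω·C) = 0 - j8235 Ω
Step 3 — Series combination: Z_total = R + C = 312 - j8235 Ω = 8241∠-87.8° Ω.

Z = 312 - j8235 Ω = 8241∠-87.8° Ω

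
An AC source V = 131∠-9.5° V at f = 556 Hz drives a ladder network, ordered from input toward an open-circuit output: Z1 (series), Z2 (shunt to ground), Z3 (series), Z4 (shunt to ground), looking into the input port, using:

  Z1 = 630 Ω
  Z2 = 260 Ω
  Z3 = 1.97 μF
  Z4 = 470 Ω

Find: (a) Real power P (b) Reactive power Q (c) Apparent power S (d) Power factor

Step 1 — Angular frequency: ω = 2π·f = 2π·556 = 3493 rad/s.
Step 2 — Component impedances:
  Z1: Z = R = 630 Ω
  Z2: Z = R = 260 Ω
  Z3: Z = 1/(jωC) = -j/(ω·C) = 0 - j145.3 Ω
  Z4: Z = R = 470 Ω
Step 3 — Ladder network (open output): work backward from the far end, alternating series and parallel combinations. Z_in = 800.9 - j17.73 Ω = 801.1∠-1.3° Ω.
Step 4 — Source phasor: V = 131∠-9.5° V = 129.2 - j21.62 V.
Step 5 — Current: I = V / Z = 0.1618 - j0.02341 A = 0.1635∠-8.2° A.
Step 6 — Complex power: S = V·I* = 21.42 - j0.4741 VA.
Step 7 — Real power: P = Re(S) = 21.42 W.
Step 8 — Reactive power: Q = Im(S) = -0.4741 VAR.
Step 9 — Apparent power: |S| = 21.42 VA.
Step 10 — Power factor: PF = P/|S| = 0.9998 (leading).

(a) P = 21.42 W  (b) Q = -0.4741 VAR  (c) S = 21.42 VA  (d) PF = 0.9998 (leading)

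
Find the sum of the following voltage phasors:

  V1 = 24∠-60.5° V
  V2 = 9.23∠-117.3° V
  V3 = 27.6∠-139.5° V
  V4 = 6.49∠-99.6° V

Step 1 — Convert each phasor to rectangular form:
  V1 = 24·(cos(-60.5°) + j·sin(-60.5°)) = 11.82 - j20.89 V
  V2 = 9.23·(cos(-117.3°) + j·sin(-117.3°)) = -4.233 - j8.202 V
  V3 = 27.6·(cos(-139.5°) + j·sin(-139.5°)) = -20.99 - j17.92 V
  V4 = 6.49·(cos(-99.6°) + j·sin(-99.6°)) = -1.082 - j6.399 V
Step 2 — Sum components: V_total = -14.48 - j53.41 V.
Step 3 — Convert to polar: |V_total| = 55.34 V, ∠V_total = -105.2°.

V_total = 55.34∠-105.2° V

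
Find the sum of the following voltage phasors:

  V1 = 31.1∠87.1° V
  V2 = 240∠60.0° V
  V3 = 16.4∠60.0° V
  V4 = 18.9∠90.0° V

Step 1 — Convert each phasor to rectangular form:
  V1 = 31.1·(cos(87.1°) + j·sin(87.1°)) = 1.573 + j31.06 V
  V2 = 240·(cos(60.0°) + j·sin(60.0°)) = 120 + j207.8 V
  V3 = 16.4·(cos(60.0°) + j·sin(60.0°)) = 8.2 + j14.2 V
  V4 = 18.9·(cos(90.0°) + j·sin(90.0°)) = 0 + j18.9 V
Step 2 — Sum components: V_total = 129.8 + j272 V.
Step 3 — Convert to polar: |V_total| = 301.4 V, ∠V_total = 64.5°.

V_total = 301.4∠64.5° V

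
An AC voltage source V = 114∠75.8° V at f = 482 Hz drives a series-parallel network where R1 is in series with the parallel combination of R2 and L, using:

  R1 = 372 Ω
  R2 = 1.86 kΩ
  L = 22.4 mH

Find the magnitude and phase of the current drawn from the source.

Step 1 — Angular frequency: ω = 2π·f = 2π·482 = 3028 rad/s.
Step 2 — Component impedances:
  R1: Z = R = 372 Ω
  R2: Z = R = 1860 Ω
  L: Z = jωL = j·3028·0.0224 = 0 + j67.84 Ω
Step 3 — Parallel branch: R2 || L = 1/(1/R2 + 1/L) = 2.471 + j67.75 Ω.
Step 4 — Series with R1: Z_total = R1 + (R2 || L) = 374.5 + j67.75 Ω = 380.5∠10.3° Ω.
Step 5 — Source phasor: V = 114∠75.8° V = 27.97 + j110.5 V.
Step 6 — Ohm's law: I = V / Z_total = (27.97 + j110.5) / (374.5 + j67.75) = 0.124 + j0.2727 A.
Step 7 — Convert to polar: |I| = 0.2996 A, ∠I = 65.5°.

I = 0.2996∠65.5° A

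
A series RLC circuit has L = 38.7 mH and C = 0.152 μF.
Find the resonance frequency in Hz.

Step 1 — Resonance condition Im(Z)=0 gives ω₀ = 1/√(LC).
Step 2 — ω₀ = 1/√(0.0387·1.52e-07) = 1.304e+04 rad/s.
Step 3 — f₀ = ω₀/(2π) = 2075 Hz.

f₀ = 2075 Hz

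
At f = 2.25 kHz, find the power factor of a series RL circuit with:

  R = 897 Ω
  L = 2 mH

Step 1 — Angular frequency: ω = 2π·f = 2π·2250 = 1.414e+04 rad/s.
Step 2 — Component impedances:
  R: Z = R = 897 Ω
  L: Z = jωL = j·1.414e+04·0.002 = 0 + j28.27 Ω
Step 3 — Series combination: Z_total = R + L = 897 + j28.27 Ω = 897.4∠1.8° Ω.
Step 4 — Power factor: PF = cos(φ) = Re(Z)/|Z| = 897/897.45 = 0.9995.
Step 5 — Type: Im(Z) = 28.27 ⇒ lagging (phase φ = 1.8°).

PF = 0.9995 (lagging, φ = 1.8°)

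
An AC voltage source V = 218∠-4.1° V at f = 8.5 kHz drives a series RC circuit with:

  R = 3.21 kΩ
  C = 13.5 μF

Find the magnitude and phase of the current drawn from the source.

Step 1 — Angular frequency: ω = 2π·f = 2π·8500 = 5.341e+04 rad/s.
Step 2 — Component impedances:
  R: Z = R = 3210 Ω
  C: Z = 1/(jωC) = -j/(ω·C) = 0 - j1.387 Ω
Step 3 — Series combination: Z_total = R + C = 3210 - j1.387 Ω = 3210∠-0.0° Ω.
Step 4 — Source phasor: V = 218∠-4.1° V = 217.4 - j15.59 V.
Step 5 — Ohm's law: I = V / Z_total = (217.4 - j15.59) / (3210 - j1.387) = 0.06774 - j0.004826 A.
Step 6 — Convert to polar: |I| = 0.06791 A, ∠I = -4.1°.

I = 0.06791∠-4.1° A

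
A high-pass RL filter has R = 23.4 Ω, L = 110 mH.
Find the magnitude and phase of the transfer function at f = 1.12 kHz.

Step 1 — Angular frequency: ω = 2π·1120 = 7037 rad/s.
Step 2 — Transfer function: H(jω) = jωL/(R + jωL).
Step 3 — Numerator jωL = j·774.1; denominator R + jωL = 23.4 + j774.1.
Step 4 — H = 0.9991 + j0.0302.
Step 5 — Magnitude: |H| = 0.9995 (-0.0 dB); phase: φ = 1.7°.

|H| = 0.9995 (-0.0 dB), φ = 1.7°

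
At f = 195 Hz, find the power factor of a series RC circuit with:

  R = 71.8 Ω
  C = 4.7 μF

Step 1 — Angular frequency: ω = 2π·f = 2π·195 = 1225 rad/s.
Step 2 — Component impedances:
  R: Z = R = 71.8 Ω
  C: Z = 1/(jωC) = -j/(ω·C) = 0 - j173.7 Ω
Step 3 — Series combination: Z_total = R + C = 71.8 - j173.7 Ω = 187.9∠-67.5° Ω.
Step 4 — Power factor: PF = cos(φ) = Re(Z)/|Z| = 71.8/187.9 = 0.3821.
Step 5 — Type: Im(Z) = -173.7 ⇒ leading (phase φ = -67.5°).

PF = 0.3821 (leading, φ = -67.5°)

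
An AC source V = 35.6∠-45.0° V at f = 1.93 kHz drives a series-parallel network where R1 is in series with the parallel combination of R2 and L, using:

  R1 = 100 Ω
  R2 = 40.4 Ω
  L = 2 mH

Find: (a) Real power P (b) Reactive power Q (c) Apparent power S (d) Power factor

Step 1 — Angular frequency: ω = 2π·f = 2π·1930 = 1.213e+04 rad/s.
Step 2 — Component impedances:
  R1: Z = R = 100 Ω
  R2: Z = R = 40.4 Ω
  L: Z = jωL = j·1.213e+04·0.002 = 0 + j24.25 Ω
Step 3 — Parallel branch: R2 || L = 1/(1/R2 + 1/L) = 10.7 + j17.83 Ω.
Step 4 — Series with R1: Z_total = R1 + (R2 || L) = 110.7 + j17.83 Ω = 112.1∠9.1° Ω.
Step 5 — Source phasor: V = 35.6∠-45.0° V = 25.17 - j25.17 V.
Step 6 — Current: I = V / Z = 0.1859 - j0.2573 A = 0.3175∠-54.1° A.
Step 7 — Complex power: S = V·I* = 11.16 + j1.797 VA.
Step 8 — Real power: P = Re(S) = 11.16 W.
Step 9 — Reactive power: Q = Im(S) = 1.797 VAR.
Step 10 — Apparent power: |S| = 11.3 VA.
Step 11 — Power factor: PF = P/|S| = 0.9873 (lagging).

(a) P = 11.16 W  (b) Q = 1.797 VAR  (c) S = 11.3 VA  (d) PF = 0.9873 (lagging)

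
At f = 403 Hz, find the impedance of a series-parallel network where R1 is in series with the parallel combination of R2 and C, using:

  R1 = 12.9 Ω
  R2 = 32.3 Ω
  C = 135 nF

Step 1 — Angular frequency: ω = 2π·f = 2π·403 = 2532 rad/s.
Step 2 — Component impedances:
  R1: Z = R = 12.9 Ω
  R2: Z = R = 32.3 Ω
  C: Z = 1/(jωC) = -j/(ω·C) = 0 - j2925 Ω
Step 3 — Parallel branch: R2 || C = 1/(1/R2 + 1/C) = 32.3 - j0.3566 Ω.
Step 4 — Series with R1: Z_total = R1 + (R2 || C) = 45.2 - j0.3566 Ω = 45.2∠-0.5° Ω.

Z = 45.2 - j0.3566 Ω = 45.2∠-0.5° Ω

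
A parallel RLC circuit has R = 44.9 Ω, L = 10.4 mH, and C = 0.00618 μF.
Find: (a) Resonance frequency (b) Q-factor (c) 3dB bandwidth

Step 1 — Resonance: ω₀ = 1/√(LC) = 1/√(0.0104·6.18e-09) = 1.247e+05 rad/s.
Step 2 — f₀ = ω₀/(2π) = 1.985e+04 Hz.
Step 3 — Parallel Q: Q = R/(ω₀L) = 44.9/(1.247e+05·0.0104) = 0.03461.
Step 4 — Bandwidth: Δω = ω₀/Q = 3.604e+06 rad/s; BW = Δω/(2π) = 5.736e+05 Hz.

(a) f₀ = 1.985e+04 Hz  (b) Q = 0.03461  (c) BW = 5.736e+05 Hz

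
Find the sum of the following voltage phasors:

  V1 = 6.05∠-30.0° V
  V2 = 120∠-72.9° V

Step 1 — Convert each phasor to rectangular form:
  V1 = 6.05·(cos(-30.0°) + j·sin(-30.0°)) = 5.239 - j3.025 V
  V2 = 120·(cos(-72.9°) + j·sin(-72.9°)) = 35.28 - j114.7 V
Step 2 — Sum components: V_total = 40.52 - j117.7 V.
Step 3 — Convert to polar: |V_total| = 124.5 V, ∠V_total = -71.0°.

V_total = 124.5∠-71.0° V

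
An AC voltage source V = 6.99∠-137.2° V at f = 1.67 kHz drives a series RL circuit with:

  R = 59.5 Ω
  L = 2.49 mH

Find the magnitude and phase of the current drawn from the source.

Step 1 — Angular frequency: ω = 2π·f = 2π·1670 = 1.049e+04 rad/s.
Step 2 — Component impedances:
  R: Z = R = 59.5 Ω
  L: Z = jωL = j·1.049e+04·0.00249 = 0 + j26.13 Ω
Step 3 — Series combination: Z_total = R + L = 59.5 + j26.13 Ω = 64.98∠23.7° Ω.
Step 4 — Source phasor: V = 6.99∠-137.2° V = -5.129 - j4.749 V.
Step 5 — Ohm's law: I = V / Z_total = (-5.129 - j4.749) / (59.5 + j26.13) = -0.1016 - j0.03518 A.
Step 6 — Convert to polar: |I| = 0.1076 A, ∠I = -160.9°.

I = 0.1076∠-160.9° A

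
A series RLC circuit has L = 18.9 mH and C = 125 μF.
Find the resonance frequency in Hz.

Step 1 — Resonance condition Im(Z)=0 gives ω₀ = 1/√(LC).
Step 2 — ω₀ = 1/√(0.0189·0.000125) = 650.6 rad/s.
Step 3 — f₀ = ω₀/(2π) = 103.5 Hz.

f₀ = 103.5 Hz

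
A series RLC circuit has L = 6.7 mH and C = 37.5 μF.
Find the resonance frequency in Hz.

Step 1 — Resonance condition Im(Z)=0 gives ω₀ = 1/√(LC).
Step 2 — ω₀ = 1/√(0.0067·3.75e-05) = 1995 rad/s.
Step 3 — f₀ = ω₀/(2π) = 317.5 Hz.

f₀ = 317.5 Hz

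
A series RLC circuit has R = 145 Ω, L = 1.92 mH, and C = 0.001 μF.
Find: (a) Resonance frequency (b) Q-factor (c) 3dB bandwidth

Step 1 — Resonance: ω₀ = 1/√(LC) = 1/√(0.00192·1e-09) = 7.217e+05 rad/s.
Step 2 — f₀ = ω₀/(2π) = 1.149e+05 Hz.
Step 3 — Series Q: Q = ω₀L/R = 7.217e+05·0.00192/145 = 9.556.
Step 4 — Bandwidth: Δω = ω₀/Q = 7.552e+04 rad/s; BW = Δω/(2π) = 1.202e+04 Hz.

(a) f₀ = 1.149e+05 Hz  (b) Q = 9.556  (c) BW = 1.202e+04 Hz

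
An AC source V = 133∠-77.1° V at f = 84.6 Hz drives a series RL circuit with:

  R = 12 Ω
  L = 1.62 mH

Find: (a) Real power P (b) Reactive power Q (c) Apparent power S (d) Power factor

Step 1 — Angular frequency: ω = 2π·f = 2π·84.6 = 531.6 rad/s.
Step 2 — Component impedances:
  R: Z = R = 12 Ω
  L: Z = jωL = j·531.6·0.00162 = 0 + j0.8611 Ω
Step 3 — Series combination: Z_total = R + L = 12 + j0.8611 Ω = 12.03∠4.1° Ω.
Step 4 — Source phasor: V = 133∠-77.1° V = 29.69 - j129.6 V.
Step 5 — Current: I = V / Z = 1.69 - j10.92 A = 11.05∠-81.2° A.
Step 6 — Complex power: S = V·I* = 1467 + j105.2 VA.
Step 7 — Real power: P = Re(S) = 1467 W.
Step 8 — Reactive power: Q = Im(S) = 105.2 VAR.
Step 9 — Apparent power: |S| = 1470 VA.
Step 10 — Power factor: PF = P/|S| = 0.9974 (lagging).

(a) P = 1467 W  (b) Q = 105.2 VAR  (c) S = 1470 VA  (d) PF = 0.9974 (lagging)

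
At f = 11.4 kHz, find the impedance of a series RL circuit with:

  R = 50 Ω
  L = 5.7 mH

Step 1 — Angular frequency: ω = 2π·f = 2π·1.14e+04 = 7.163e+04 rad/s.
Step 2 — Component impedances:
  R: Z = R = 50 Ω
  L: Z = jωL = j·7.163e+04·0.0057 = 0 + j408.3 Ω
Step 3 — Series combination: Z_total = R + L = 50 + j408.3 Ω = 411.3∠83.0° Ω.

Z = 50 + j408.3 Ω = 411.3∠83.0° Ω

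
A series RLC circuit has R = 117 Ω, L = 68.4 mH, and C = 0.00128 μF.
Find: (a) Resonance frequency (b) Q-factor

Step 1 — Resonance condition Im(Z)=0 gives ω₀ = 1/√(LC).
Step 2 — ω₀ = 1/√(0.0684·1.28e-09) = 1.069e+05 rad/s.
Step 3 — f₀ = ω₀/(2π) = 1.701e+04 Hz.
Step 4 — Series Q: Q = ω₀L/R = 1.069e+05·0.0684/117 = 62.48.

(a) f₀ = 1.701e+04 Hz  (b) Q = 62.48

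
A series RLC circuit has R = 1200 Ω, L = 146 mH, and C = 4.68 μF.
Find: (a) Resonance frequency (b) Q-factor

Step 1 — Resonance condition Im(Z)=0 gives ω₀ = 1/√(LC).
Step 2 — ω₀ = 1/√(0.146·4.68e-06) = 1210 rad/s.
Step 3 — f₀ = ω₀/(2π) = 192.5 Hz.
Step 4 — Series Q: Q = ω₀L/R = 1210·0.146/1200 = 0.1472.

(a) f₀ = 192.5 Hz  (b) Q = 0.1472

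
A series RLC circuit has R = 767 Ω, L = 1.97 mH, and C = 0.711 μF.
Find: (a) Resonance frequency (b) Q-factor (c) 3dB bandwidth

Step 1 — Resonance: ω₀ = 1/√(LC) = 1/√(0.00197·7.11e-07) = 2.672e+04 rad/s.
Step 2 — f₀ = ω₀/(2π) = 4253 Hz.
Step 3 — Series Q: Q = ω₀L/R = 2.672e+04·0.00197/767 = 0.06863.
Step 4 — Bandwidth: Δω = ω₀/Q = 3.893e+05 rad/s; BW = Δω/(2π) = 6.197e+04 Hz.

(a) f₀ = 4253 Hz  (b) Q = 0.06863  (c) BW = 6.197e+04 Hz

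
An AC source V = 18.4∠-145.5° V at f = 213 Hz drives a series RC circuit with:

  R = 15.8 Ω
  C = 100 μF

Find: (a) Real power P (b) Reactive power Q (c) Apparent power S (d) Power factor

Step 1 — Angular frequency: ω = 2π·f = 2π·213 = 1338 rad/s.
Step 2 — Component impedances:
  R: Z = R = 15.8 Ω
  C: Z = 1/(jωC) = -j/(ω·C) = 0 - j7.472 Ω
Step 3 — Series combination: Z_total = R + C = 15.8 - j7.472 Ω = 17.48∠-25.3° Ω.
Step 4 — Source phasor: V = 18.4∠-145.5° V = -15.16 - j10.42 V.
Step 5 — Current: I = V / Z = -0.5294 - j0.91 A = 1.053∠-120.2° A.
Step 6 — Complex power: S = V·I* = 17.51 - j8.281 VA.
Step 7 — Real power: P = Re(S) = 17.51 W.
Step 8 — Reactive power: Q = Im(S) = -8.281 VAR.
Step 9 — Apparent power: |S| = 19.37 VA.
Step 10 — Power factor: PF = P/|S| = 0.904 (leading).

(a) P = 17.51 W  (b) Q = -8.281 VAR  (c) S = 19.37 VA  (d) PF = 0.904 (leading)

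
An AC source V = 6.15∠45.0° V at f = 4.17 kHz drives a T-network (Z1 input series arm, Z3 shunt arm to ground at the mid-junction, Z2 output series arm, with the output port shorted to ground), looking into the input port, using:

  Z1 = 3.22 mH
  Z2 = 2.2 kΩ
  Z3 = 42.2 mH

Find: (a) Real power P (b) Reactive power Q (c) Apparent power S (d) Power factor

Step 1 — Angular frequency: ω = 2π·f = 2π·4170 = 2.62e+04 rad/s.
Step 2 — Component impedances:
  Z1: Z = jωL = j·2.62e+04·0.00322 = 0 + j84.37 Ω
  Z2: Z = R = 2200 Ω
  Z3: Z = jωL = j·2.62e+04·0.0422 = 0 + j1106 Ω
Step 3 — With the output port shorted to ground, the output series arm Z2 runs from the junction to ground; the shunt arm Z3 also runs from the junction to ground. They appear in parallel: Z3 || Z2 = 443.6 + j882.7 Ω.
Step 4 — Series with input arm Z1: Z_in = Z1 + (Z3 || Z2) = 443.6 + j967.1 Ω = 1064∠65.4° Ω.
Step 5 — Source phasor: V = 6.15∠45.0° V = 4.349 + j4.349 V.
Step 6 — Current: I = V / Z = 0.005419 - j0.002011 A = 0.00578∠-20.4° A.
Step 7 — Complex power: S = V·I* = 0.01482 + j0.03231 VA.
Step 8 — Real power: P = Re(S) = 0.01482 W.
Step 9 — Reactive power: Q = Im(S) = 0.03231 VAR.
Step 10 — Apparent power: |S| = 0.03555 VA.
Step 11 — Power factor: PF = P/|S| = 0.417 (lagging).

(a) P = 0.01482 W  (b) Q = 0.03231 VAR  (c) S = 0.03555 VA  (d) PF = 0.417 (lagging)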